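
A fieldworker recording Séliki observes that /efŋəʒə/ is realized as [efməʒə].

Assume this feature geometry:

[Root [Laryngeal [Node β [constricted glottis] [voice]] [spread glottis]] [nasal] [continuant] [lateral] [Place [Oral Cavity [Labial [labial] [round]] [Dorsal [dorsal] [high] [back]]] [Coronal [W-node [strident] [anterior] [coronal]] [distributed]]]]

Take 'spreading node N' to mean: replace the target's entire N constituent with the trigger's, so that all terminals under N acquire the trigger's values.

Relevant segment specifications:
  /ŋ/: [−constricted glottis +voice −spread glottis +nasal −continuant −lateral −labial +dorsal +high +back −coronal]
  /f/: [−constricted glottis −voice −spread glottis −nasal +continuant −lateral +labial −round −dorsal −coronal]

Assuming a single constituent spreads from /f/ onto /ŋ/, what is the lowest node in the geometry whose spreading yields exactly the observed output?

Oral Cavity

Comparing /ŋ/ with its surface form [m], the features that change are [labial], [round], [dorsal], [high], [back].
These terminals are all dominated by Oral Cavity, and no proper subconstituent of Oral Cavity covers them all; Oral Cavity is their lowest common ancestor.
Spreading Oral Cavity from /f/ overwrites each of those terminals with /f/'s values, yielding exactly [m].
Features on which the two segments disagree outside Oral Cavity, such as [voice], [continuant], are unchanged — nothing dominating them spread, and Oral Cavity is the minimal sufficient constituent.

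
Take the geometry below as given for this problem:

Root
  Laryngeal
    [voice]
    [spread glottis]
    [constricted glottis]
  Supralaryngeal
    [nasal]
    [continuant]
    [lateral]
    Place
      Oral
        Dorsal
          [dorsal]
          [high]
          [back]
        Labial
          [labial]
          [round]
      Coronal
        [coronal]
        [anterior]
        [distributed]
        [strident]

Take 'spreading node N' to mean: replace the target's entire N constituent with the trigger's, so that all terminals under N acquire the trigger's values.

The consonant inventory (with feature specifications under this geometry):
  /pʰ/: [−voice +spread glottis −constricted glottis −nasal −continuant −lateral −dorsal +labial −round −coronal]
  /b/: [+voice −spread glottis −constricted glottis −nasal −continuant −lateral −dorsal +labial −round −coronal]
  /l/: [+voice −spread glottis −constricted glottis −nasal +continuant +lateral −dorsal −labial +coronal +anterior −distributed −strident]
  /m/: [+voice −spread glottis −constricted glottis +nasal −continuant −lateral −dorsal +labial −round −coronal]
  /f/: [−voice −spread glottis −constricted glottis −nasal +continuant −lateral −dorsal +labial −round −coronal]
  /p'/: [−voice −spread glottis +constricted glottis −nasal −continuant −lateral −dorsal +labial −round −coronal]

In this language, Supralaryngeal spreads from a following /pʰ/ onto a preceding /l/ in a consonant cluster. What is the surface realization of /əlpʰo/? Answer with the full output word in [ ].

[əbpʰo]

Supralaryngeal immediately or transitively dominates [nasal], [continuant], [lateral], [dorsal], [high], [back], [labial], [round], [coronal], [anterior], [distributed], [strident].
Spreading Supralaryngeal from /pʰ/ onto /l/ replaces those values with /pʰ/'s: [−nasal], [−continuant], [−lateral], [−dorsal], [+labial], [−round], [−coronal]. Features outside Supralaryngeal ([voice], [spread glottis], [constricted glottis]) stay as in /l/.
This feature bundle is that of [b], so /əlpʰo/ surfaces as [əbpʰo].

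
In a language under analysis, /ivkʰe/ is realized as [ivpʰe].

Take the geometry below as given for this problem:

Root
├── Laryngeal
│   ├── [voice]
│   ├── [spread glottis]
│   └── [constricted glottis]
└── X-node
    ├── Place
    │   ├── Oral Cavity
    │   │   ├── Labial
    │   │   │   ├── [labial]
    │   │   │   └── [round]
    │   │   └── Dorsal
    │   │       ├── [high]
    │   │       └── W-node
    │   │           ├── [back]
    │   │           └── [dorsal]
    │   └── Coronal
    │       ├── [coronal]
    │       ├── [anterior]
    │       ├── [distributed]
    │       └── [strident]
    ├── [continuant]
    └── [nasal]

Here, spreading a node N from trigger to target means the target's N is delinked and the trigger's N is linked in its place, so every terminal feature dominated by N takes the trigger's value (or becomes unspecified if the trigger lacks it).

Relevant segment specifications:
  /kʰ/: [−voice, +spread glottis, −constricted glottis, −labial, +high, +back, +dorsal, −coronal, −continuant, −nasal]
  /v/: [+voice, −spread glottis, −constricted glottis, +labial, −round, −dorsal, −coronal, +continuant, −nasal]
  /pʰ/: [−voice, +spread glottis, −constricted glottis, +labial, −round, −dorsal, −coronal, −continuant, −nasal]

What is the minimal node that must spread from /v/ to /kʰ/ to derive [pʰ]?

Comparing /kʰ/ with its surface form [pʰ], the features that change are [labial], [round], [dorsal], [high], [back].
In this geometry the lowest node dominating all of them is Oral Cavity: every daughter of Oral Cavity dominates only a proper subset, so no lower node suffices.
Delinking /kʰ/'s Oral Cavity and associating /v/'s Oral Cavity gives precisely the feature bundle of [pʰ].
[voice], [spread glottis] stay as in /kʰ/ although /v/ differs there, so no node dominating them spread; among the remaining candidates Oral Cavity is the lowest that derives the output.

Oral Cavity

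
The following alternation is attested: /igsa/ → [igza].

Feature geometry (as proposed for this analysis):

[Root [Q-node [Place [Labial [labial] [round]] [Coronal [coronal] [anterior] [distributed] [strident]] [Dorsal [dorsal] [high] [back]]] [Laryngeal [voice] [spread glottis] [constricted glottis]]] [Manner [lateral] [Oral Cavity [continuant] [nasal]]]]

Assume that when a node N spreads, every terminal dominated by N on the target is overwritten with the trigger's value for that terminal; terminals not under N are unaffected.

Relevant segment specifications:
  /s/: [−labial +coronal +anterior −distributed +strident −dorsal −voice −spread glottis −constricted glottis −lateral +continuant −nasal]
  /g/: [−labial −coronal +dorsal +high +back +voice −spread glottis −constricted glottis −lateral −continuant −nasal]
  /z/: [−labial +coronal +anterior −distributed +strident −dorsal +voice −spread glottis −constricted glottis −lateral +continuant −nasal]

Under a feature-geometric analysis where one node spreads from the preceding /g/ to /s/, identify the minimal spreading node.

[voice]

The alternation /s/ → [z] changes [voice] and nothing else.
Since just one terminal is affected and it takes /g/'s value, spreading the terminal [voice] alone is sufficient and minimal.
Features on which the two segments disagree outside [voice], such as [continuant], [dorsal], are unchanged — nothing dominating them spread, and [voice] is the minimal sufficient constituent.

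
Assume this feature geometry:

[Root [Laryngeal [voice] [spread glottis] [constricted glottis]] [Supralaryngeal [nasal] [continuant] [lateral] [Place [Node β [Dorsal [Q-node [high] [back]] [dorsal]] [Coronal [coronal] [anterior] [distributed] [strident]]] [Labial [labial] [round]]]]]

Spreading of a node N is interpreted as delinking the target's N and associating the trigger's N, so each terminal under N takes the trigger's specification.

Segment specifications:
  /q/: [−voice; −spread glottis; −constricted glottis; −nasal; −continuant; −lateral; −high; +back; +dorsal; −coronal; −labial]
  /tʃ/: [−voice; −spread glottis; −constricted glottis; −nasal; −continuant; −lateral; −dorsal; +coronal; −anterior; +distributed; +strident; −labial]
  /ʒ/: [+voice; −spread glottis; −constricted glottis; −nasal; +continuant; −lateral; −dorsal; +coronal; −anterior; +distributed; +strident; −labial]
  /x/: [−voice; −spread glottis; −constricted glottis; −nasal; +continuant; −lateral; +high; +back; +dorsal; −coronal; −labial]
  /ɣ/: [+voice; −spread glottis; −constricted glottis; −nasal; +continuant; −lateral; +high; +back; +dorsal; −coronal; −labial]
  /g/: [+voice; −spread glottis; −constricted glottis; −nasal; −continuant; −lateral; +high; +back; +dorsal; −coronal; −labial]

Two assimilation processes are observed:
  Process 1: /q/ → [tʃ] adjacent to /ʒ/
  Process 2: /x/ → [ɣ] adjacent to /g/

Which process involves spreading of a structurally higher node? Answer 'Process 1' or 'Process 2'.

Process 2

In Process 1, [coronal], [anterior], [distributed], [strident], [dorsal], [high], [back] change, so the minimal spreading node is Node β at depth 3.
Process 2: the feature that changes is [voice]; the minimal node is [voice] (depth 2).
[voice] is closer to Root than Node β, so Process 2 spreads the higher node.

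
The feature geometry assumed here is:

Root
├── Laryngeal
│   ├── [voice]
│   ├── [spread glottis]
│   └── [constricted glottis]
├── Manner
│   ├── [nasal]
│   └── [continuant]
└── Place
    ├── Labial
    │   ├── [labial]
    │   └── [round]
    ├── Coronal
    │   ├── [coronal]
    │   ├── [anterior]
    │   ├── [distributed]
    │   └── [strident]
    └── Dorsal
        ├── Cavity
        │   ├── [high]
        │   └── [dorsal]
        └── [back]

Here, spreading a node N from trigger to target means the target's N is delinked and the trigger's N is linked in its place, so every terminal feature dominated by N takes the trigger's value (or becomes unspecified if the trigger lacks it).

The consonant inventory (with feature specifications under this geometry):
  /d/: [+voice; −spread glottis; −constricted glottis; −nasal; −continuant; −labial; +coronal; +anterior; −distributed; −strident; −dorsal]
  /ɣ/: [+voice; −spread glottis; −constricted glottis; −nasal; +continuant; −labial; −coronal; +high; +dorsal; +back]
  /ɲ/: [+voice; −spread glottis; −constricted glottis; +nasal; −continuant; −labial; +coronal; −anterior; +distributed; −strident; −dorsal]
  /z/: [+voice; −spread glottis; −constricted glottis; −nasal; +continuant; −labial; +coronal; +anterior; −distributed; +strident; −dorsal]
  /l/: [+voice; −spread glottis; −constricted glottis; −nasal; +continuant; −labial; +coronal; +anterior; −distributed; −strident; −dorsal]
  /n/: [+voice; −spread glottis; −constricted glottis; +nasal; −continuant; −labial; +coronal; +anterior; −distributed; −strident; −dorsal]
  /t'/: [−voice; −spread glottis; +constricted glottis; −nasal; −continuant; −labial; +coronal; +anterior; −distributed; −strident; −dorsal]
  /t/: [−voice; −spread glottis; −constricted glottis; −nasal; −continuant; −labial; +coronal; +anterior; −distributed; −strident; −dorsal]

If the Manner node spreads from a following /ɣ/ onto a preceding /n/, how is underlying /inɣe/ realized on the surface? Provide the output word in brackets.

The Manner node dominates the terminals [nasal], [continuant].
After delinking /n/'s Manner and linking /ɣ/'s, the affected terminals become [−nasal], [+continuant]; [voice], [spread glottis], [constricted glottis], … (outside Manner) are retained from /n/.
The resulting bundle matches /l/ in the inventory; substituting it for /n/ gives [ilɣe].

[ilɣe]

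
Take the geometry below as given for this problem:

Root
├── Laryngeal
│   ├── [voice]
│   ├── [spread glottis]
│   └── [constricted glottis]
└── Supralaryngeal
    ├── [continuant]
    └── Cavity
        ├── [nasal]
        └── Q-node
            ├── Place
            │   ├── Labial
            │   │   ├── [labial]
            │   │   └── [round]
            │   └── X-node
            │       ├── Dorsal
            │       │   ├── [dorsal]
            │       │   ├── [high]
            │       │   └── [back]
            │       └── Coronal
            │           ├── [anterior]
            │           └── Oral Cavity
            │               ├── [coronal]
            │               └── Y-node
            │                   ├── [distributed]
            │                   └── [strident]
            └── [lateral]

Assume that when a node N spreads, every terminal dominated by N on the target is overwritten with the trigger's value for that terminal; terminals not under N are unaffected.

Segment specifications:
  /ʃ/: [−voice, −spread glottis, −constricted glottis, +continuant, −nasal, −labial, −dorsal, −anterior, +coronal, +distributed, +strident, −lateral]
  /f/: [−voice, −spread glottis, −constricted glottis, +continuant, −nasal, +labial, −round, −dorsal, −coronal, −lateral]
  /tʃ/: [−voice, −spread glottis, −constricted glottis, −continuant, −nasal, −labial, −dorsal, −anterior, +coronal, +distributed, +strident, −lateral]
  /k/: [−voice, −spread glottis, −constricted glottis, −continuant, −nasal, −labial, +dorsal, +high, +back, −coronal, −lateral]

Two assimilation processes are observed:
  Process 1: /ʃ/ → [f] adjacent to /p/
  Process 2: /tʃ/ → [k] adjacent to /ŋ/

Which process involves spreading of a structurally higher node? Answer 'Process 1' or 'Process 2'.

Process 1: the features that change are [labial], [round], [coronal], [anterior], [distributed], [strident]; the minimal node is Place (depth 4).
In Process 2, [coronal], [anterior], [distributed], [strident], [dorsal], [high], [back] change, so the minimal spreading node is X-node at depth 5.
Depth 4 < depth 5; Process 1 involves the structurally higher constituent Place.

Process 1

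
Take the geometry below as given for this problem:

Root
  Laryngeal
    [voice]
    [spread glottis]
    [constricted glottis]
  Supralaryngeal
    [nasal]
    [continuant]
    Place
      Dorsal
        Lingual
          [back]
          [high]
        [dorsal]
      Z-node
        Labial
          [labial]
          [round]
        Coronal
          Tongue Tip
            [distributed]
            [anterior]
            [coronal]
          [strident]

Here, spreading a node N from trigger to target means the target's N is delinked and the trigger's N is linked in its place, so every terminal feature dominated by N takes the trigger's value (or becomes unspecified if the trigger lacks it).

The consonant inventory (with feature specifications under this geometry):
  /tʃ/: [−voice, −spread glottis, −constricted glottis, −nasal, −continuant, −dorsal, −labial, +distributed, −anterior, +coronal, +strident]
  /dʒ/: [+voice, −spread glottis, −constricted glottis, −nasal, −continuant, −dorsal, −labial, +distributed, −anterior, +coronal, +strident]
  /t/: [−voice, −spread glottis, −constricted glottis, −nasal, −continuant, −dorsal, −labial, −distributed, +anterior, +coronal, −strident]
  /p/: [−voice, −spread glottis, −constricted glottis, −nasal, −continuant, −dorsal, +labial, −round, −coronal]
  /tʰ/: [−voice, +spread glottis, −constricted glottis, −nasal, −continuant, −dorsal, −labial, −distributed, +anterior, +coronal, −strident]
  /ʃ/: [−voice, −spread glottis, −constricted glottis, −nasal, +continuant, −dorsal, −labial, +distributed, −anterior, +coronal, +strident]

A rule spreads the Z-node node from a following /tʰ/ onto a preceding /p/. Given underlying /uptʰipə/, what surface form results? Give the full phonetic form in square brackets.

[uttʰipə]

Terminals under Z-node in this geometry: [labial], [round], [distributed], [anterior], [coronal], [strident].
The target acquires /tʰ/'s values for everything under Z-node — [−labial], [−distributed], [+anterior], [+coronal], [−strident] — while keeping its own [voice], [spread glottis], [constricted glottis], ….
The resulting bundle matches /t/ in the inventory; substituting it for /p/ gives [uttʰipə].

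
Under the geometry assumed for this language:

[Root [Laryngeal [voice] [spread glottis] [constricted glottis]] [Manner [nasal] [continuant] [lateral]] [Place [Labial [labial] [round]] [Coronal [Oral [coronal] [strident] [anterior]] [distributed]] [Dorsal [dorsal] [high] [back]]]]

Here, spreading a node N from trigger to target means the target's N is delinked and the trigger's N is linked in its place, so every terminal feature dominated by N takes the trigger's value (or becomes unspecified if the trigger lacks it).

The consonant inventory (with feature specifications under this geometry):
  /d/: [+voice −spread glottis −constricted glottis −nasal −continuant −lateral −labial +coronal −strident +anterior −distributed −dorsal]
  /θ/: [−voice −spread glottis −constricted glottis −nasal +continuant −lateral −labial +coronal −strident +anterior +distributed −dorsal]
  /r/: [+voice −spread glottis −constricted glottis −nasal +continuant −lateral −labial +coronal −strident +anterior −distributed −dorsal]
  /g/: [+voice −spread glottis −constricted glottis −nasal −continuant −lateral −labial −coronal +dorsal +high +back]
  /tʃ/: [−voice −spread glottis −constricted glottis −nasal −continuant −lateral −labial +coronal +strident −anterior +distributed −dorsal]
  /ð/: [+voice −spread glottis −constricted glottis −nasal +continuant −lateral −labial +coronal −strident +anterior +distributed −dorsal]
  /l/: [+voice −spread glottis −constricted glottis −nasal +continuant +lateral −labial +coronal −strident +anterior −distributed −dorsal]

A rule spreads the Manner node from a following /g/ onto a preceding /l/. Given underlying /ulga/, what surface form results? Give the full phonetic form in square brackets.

[udga]

Terminals under Manner in this geometry: [nasal], [continuant], [lateral].
The target acquires /g/'s values for everything under Manner — [−nasal], [−continuant], [−lateral] — while keeping its own [voice], [spread glottis], [constricted glottis], ….
Among the inventory, only /d/ has exactly this specification, giving the surface form [udga].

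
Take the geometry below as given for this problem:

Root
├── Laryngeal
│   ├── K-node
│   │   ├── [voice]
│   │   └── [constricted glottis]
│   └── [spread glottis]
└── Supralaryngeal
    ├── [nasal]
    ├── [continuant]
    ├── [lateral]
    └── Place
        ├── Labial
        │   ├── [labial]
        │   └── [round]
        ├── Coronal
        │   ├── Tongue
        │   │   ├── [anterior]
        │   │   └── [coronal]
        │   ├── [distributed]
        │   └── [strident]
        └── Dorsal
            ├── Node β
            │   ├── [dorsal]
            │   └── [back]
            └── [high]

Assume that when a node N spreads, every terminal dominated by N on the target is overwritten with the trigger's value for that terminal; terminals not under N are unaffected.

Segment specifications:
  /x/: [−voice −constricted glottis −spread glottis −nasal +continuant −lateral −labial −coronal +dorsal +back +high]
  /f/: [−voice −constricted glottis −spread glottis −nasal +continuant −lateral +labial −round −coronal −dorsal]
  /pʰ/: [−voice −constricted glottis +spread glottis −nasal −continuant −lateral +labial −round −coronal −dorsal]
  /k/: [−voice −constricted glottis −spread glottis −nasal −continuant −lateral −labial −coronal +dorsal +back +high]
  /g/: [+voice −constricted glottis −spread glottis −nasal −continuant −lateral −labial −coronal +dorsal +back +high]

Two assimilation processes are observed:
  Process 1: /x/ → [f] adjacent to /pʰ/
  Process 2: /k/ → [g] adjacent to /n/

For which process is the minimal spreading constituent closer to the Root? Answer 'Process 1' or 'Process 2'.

Process 1 alters [labial], [round], [dorsal], [high], [back]; the lowest common ancestor is Place (depth 2 from Root).
Process 2: the feature that changes is [voice]; the minimal node is [voice] (depth 3).
Depth 2 < depth 3; Process 1 involves the structurally higher constituent Place.

Process 1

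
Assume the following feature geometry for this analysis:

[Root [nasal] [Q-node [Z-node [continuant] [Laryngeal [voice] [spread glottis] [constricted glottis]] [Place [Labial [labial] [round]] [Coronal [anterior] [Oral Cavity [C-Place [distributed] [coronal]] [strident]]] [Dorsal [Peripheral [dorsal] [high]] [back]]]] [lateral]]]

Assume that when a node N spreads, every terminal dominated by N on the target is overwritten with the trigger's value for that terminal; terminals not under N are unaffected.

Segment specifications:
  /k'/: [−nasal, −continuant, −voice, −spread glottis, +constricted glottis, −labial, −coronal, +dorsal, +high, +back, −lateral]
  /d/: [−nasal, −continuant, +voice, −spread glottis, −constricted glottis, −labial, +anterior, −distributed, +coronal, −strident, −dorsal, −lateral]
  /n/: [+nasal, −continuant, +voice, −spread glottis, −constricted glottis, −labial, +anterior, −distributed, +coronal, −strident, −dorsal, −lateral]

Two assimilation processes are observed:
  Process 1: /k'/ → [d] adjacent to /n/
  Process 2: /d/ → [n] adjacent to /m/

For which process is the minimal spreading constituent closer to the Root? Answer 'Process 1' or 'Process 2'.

Process 2

In Process 1, [voice], [constricted glottis], [coronal], [anterior], [distributed], [strident], [dorsal], [high], [back] change, so the minimal spreading node is Z-node at depth 2.
In Process 2, [nasal] changes, so the minimal spreading node is [nasal] at depth 1.
Depth 1 < depth 2; Process 2 involves the structurally higher constituent [nasal].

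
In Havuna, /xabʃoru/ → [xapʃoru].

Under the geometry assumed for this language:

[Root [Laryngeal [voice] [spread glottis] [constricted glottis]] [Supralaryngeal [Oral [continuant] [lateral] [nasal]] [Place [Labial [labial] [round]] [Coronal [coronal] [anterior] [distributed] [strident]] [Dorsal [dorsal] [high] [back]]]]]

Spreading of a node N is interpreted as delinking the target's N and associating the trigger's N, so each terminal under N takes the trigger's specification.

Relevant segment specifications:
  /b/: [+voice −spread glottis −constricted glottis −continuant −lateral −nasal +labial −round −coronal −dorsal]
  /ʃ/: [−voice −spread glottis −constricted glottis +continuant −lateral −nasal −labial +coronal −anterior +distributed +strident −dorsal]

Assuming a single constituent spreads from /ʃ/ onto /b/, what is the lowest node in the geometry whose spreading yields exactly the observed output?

/b/ and [p] differ in [voice]; every other specified feature is identical.
Only a single terminal changes, and /ʃ/ supplies the new value, so [voice] itself is the minimal spreading constituent.
Features on which the two segments disagree outside [voice], such as [continuant], [coronal], are unchanged — nothing dominating them spread, and [voice] is the minimal sufficient constituent.

[voice]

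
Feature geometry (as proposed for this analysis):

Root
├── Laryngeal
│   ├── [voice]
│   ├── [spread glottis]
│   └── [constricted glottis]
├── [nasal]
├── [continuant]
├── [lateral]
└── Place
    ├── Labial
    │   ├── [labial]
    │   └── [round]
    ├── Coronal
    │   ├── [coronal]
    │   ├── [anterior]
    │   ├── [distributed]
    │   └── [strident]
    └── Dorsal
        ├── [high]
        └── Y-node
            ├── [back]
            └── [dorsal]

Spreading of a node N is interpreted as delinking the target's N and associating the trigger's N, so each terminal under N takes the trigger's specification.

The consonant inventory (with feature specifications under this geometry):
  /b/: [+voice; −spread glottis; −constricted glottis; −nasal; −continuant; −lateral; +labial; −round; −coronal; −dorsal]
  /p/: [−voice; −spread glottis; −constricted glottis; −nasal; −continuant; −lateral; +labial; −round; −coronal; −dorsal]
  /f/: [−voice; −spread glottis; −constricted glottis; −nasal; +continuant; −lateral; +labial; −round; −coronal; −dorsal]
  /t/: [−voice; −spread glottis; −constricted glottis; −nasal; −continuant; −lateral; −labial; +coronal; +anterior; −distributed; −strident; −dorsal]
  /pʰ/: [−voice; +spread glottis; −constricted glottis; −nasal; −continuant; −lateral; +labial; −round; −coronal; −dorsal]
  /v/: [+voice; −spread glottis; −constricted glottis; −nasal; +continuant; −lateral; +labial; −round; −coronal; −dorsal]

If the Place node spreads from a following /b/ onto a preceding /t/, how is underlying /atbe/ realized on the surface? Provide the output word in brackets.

The Place node dominates the terminals [labial], [round], [coronal], [anterior], [distributed], [strident], [high], [back], [dorsal].
After delinking /t/'s Place and linking /b/'s, the affected terminals become [+labial], [−round], [−coronal], [−dorsal]; [voice], [spread glottis], [constricted glottis], … (outside Place) are retained from /t/.
The resulting bundle matches /p/ in the inventory; substituting it for /t/ gives [apbe].

[apbe]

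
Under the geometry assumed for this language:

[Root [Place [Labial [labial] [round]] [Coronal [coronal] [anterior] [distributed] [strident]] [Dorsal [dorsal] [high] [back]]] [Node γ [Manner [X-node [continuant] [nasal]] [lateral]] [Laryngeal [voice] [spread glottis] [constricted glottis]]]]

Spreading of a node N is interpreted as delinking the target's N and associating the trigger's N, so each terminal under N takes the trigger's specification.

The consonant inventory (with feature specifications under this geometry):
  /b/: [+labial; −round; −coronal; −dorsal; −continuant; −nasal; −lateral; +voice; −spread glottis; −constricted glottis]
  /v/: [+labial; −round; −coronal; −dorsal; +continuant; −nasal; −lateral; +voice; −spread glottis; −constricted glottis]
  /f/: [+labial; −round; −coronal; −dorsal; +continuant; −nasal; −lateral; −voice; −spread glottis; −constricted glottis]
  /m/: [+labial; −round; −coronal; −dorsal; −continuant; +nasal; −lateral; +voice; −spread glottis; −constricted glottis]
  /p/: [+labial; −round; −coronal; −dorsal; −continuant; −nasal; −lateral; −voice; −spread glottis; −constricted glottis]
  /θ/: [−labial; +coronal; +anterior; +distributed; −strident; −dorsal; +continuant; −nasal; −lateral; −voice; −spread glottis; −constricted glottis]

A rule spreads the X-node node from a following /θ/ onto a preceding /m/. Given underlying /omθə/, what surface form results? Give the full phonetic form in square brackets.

Terminals under X-node in this geometry: [continuant], [nasal].
Spreading X-node from /θ/ onto /m/ replaces those values with /θ/'s: [+continuant], [−nasal]. Features outside X-node ([labial], [round], [coronal], …) stay as in /m/.
Among the inventory, only /v/ has exactly this specification, giving the surface form [ovθə].

[ovθə]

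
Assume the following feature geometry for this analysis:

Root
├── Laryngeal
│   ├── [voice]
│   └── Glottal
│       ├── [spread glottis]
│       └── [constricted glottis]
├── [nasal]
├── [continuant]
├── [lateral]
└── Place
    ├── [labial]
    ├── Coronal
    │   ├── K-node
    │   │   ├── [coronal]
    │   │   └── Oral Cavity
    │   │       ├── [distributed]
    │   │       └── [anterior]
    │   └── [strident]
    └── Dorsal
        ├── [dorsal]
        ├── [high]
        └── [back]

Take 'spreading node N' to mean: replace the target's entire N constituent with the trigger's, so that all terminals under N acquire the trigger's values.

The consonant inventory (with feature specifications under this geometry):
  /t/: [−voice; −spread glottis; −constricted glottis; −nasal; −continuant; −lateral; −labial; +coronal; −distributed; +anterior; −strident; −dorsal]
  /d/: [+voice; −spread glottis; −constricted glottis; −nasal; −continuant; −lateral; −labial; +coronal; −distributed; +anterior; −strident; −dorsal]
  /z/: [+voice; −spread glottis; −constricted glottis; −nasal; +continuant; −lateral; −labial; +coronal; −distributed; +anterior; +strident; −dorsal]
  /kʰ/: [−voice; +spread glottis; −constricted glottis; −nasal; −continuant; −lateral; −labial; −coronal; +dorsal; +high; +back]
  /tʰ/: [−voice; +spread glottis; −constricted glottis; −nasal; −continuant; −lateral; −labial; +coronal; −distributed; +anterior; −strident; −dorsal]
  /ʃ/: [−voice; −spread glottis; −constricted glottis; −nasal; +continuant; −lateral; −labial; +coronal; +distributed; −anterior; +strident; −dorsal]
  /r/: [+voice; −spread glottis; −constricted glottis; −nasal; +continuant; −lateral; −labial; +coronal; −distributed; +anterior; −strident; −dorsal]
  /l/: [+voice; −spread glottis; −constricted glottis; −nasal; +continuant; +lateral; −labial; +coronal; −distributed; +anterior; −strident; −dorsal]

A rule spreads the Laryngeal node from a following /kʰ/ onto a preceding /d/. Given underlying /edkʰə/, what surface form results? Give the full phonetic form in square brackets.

The Laryngeal node dominates the terminals [voice], [spread glottis], [constricted glottis].
The target acquires /kʰ/'s values for everything under Laryngeal — [−voice], [+spread glottis], [−constricted glottis] — while keeping its own [nasal], [continuant], [lateral], ….
Among the inventory, only /tʰ/ has exactly this specification, giving the surface form [etʰkʰə].

[etʰkʰə]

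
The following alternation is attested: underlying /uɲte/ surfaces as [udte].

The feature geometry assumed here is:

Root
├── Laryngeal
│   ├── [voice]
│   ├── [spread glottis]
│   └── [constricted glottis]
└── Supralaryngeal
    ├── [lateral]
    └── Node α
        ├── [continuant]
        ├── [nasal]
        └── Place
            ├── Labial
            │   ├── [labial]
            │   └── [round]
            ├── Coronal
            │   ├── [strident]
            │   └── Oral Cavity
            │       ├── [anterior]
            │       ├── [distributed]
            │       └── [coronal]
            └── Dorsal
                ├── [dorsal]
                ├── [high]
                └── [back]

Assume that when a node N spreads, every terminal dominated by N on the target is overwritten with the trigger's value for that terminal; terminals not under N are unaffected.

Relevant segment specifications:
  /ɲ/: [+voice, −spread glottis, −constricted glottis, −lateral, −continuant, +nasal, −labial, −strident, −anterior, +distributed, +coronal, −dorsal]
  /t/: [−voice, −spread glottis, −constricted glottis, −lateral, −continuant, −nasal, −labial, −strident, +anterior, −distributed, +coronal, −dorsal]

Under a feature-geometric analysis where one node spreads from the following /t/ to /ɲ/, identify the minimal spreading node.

/ɲ/ and [d] differ in [nasal], [anterior], [distributed]; every other specified feature is identical.
Tracing each changed feature up the tree, the paths first meet at Node α; any lower node misses at least one of them.
Delinking /ɲ/'s Node α and associating /t/'s Node α gives precisely the feature bundle of [d].
[voice], a feature on which the two segments disagree outside Node α, is unchanged — nothing dominating it spread, and Node α is the minimal sufficient constituent.

Node α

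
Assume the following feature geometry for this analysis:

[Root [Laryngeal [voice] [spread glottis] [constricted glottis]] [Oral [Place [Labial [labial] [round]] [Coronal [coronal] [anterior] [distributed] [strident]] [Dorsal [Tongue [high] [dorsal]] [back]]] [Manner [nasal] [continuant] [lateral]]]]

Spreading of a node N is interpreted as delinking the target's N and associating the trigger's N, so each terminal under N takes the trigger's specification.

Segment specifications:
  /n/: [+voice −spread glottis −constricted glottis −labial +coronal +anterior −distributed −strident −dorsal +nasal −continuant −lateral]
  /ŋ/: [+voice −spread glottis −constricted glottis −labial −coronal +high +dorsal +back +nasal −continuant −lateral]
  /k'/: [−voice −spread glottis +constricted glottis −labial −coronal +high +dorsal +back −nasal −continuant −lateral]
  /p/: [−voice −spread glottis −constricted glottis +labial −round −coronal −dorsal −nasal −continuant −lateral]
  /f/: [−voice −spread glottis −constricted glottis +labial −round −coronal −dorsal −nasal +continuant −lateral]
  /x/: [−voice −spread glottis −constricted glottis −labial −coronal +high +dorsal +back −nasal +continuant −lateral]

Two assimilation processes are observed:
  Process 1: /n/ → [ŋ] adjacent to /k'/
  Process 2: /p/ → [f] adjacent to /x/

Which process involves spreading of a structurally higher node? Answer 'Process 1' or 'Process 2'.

Process 1

Process 1: the features that change are [coronal], [anterior], [distributed], [strident], [dorsal], [high], [back]; the minimal node is Place (depth 2).
Process 2 alters [continuant]; the lowest dominating node is [continuant] (depth 3 from Root).
Depth 2 < depth 3; Process 1 involves the structurally higher constituent Place.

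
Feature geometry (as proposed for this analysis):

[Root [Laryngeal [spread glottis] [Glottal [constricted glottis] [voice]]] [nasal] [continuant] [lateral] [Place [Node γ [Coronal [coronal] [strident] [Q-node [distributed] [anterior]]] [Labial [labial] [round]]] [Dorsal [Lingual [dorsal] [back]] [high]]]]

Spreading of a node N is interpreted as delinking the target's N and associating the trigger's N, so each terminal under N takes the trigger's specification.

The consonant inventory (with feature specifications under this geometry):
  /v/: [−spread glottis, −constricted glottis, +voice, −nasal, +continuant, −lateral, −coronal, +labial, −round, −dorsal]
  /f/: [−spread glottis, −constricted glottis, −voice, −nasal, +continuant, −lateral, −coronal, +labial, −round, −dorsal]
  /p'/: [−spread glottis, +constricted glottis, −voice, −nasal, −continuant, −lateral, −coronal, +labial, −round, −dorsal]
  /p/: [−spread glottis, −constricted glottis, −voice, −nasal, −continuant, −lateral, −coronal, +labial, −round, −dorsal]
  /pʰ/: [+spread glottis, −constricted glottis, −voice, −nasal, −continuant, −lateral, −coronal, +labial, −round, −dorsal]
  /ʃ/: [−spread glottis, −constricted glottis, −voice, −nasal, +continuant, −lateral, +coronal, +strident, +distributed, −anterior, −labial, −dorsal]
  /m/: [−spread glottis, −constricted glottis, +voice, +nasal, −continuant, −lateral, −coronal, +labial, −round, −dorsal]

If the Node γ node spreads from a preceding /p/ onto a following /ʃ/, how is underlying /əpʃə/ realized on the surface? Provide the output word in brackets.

Node γ immediately or transitively dominates [coronal], [strident], [distributed], [anterior], [labial], [round].
After delinking /ʃ/'s Node γ and linking /p/'s, the affected terminals become [−coronal], [+labial], [−round]; [spread glottis], [constricted glottis], [voice], … (outside Node γ) are retained from /ʃ/.
Among the inventory, only /f/ has exactly this specification, giving the surface form [əpfə].

[əpfə]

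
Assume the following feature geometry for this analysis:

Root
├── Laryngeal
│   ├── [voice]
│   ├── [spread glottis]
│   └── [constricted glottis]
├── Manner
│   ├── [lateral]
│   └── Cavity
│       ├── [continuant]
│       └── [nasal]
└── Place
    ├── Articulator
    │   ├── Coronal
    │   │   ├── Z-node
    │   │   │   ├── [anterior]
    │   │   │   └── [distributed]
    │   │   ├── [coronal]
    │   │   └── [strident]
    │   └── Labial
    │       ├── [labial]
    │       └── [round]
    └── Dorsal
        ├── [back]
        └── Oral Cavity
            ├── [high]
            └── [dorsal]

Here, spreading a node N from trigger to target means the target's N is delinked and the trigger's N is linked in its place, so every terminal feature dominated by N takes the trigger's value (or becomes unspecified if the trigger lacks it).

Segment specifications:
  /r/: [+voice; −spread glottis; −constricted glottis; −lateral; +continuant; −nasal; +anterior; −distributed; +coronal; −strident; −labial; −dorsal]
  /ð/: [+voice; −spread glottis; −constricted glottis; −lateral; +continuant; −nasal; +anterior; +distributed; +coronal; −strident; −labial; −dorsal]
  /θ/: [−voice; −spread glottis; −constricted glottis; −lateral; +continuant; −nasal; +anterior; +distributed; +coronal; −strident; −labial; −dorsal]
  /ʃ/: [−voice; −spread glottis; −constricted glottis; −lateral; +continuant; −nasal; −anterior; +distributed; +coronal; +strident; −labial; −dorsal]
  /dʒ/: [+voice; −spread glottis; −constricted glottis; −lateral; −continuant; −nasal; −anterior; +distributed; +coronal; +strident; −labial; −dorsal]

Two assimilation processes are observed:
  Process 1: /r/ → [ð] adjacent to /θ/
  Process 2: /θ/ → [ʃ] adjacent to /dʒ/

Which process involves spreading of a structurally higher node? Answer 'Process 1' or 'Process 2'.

Process 1: the feature that changes is [distributed]; the minimal node is [distributed] (depth 5).
Process 2 alters [anterior], [strident]; the lowest common ancestor is Coronal (depth 3 from Root).
Depth 3 < depth 5; Process 2 involves the structurally higher constituent Coronal.

Process 2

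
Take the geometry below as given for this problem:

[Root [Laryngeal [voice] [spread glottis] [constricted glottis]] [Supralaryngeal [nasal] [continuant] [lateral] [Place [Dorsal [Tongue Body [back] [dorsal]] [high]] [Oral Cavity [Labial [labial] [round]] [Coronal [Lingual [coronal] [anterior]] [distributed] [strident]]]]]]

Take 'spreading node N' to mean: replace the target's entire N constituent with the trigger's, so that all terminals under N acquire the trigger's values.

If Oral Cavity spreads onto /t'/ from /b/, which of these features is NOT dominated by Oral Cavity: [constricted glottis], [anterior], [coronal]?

[constricted glottis]

Under this geometry, Oral Cavity contains [labial], [round], [coronal], [anterior], [distributed], [strident].
[anterior], [coronal] all lie under Oral Cavity, so they are overwritten when Oral Cavity spreads.
But [constricted glottis] is a dependent of Laryngeal, outside Oral Cavity; it is therefore untouched by the spreading.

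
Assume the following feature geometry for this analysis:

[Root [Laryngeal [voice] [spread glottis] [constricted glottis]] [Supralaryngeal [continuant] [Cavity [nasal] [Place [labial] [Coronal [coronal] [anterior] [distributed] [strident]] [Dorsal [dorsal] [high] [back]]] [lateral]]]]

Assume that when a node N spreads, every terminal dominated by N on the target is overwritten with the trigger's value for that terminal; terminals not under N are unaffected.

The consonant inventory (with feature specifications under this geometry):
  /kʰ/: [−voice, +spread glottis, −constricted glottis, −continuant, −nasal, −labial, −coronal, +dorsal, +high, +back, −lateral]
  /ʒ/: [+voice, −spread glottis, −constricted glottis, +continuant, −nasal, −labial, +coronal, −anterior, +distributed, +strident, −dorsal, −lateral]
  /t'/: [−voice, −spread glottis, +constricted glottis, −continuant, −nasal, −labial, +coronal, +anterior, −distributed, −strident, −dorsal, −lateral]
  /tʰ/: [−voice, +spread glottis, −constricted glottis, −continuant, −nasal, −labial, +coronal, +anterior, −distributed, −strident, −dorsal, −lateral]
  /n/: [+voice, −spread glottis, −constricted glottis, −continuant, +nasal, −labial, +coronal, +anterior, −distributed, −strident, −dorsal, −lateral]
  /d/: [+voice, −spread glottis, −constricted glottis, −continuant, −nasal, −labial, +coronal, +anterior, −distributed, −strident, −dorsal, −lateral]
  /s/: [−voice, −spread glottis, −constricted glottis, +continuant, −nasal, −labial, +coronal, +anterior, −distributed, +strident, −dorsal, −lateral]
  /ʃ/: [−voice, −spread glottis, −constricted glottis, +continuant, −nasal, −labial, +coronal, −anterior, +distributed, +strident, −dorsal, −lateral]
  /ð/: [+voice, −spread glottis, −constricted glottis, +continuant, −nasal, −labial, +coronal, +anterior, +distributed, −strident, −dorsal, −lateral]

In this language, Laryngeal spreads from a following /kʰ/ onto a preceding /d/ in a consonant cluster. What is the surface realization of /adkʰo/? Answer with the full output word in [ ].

[atʰkʰo]

Terminals under Laryngeal in this geometry: [voice], [spread glottis], [constricted glottis].
After delinking /d/'s Laryngeal and linking /kʰ/'s, the affected terminals become [−voice], [+spread glottis], [−constricted glottis]; [continuant], [nasal], [labial], … (outside Laryngeal) are retained from /d/.
Among the inventory, only /tʰ/ has exactly this specification, giving the surface form [atʰkʰo].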